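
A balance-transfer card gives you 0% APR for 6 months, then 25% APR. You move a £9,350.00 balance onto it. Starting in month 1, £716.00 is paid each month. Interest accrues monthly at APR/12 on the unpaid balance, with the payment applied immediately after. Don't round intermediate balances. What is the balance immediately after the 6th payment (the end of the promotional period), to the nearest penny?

Promo months 1–6 at r₀ = 0%/12 = 0; months 7+ at r₁ = 25%/12 = 0.0208333.
After month 6 (no interest yet): B = £9,350.00 − 6·£716.00 = £5,054.00.

£5,054.00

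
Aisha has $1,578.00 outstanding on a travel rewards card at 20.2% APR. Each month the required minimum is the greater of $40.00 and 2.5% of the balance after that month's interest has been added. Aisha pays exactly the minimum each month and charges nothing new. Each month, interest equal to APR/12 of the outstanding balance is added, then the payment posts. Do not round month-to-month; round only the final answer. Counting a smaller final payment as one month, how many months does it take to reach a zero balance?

66 months

Monthly rate r = 20.2%/12 = 1.68333% = 0.0168333.
While 2.5% of the post-interest balance exceeds $40.00, each month B ← (B·(1+r))·(1 − 0.025), i.e. B shrinks by the factor (1+r)·0.975 = 0.99141.
This holds for months 1–1. Entering month 2 the balance is $1,564.45; 2.5% of the post-interest balance is now below $40.00, so the flat $40.00 minimum applies from here.
From month 2 a fixed $40.00 at rate r clears $1,564.45 in 65 more payments. Total: 1 + 65 = 66 months.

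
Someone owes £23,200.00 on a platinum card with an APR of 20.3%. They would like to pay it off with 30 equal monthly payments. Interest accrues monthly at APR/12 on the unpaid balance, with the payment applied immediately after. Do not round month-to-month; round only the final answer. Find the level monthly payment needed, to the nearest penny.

£992.48

Monthly rate r = 20.3%/12 = 1.69167% = 0.0169167.
Level-payment amortization: P = B₀·r / (1 − (1+r)^(−n)) = 23200.00·0.0169167 / (1 − 1.01692^(−30)).
Denominator 1 − (1+r)^(−30) = 0.395440509.
P = 392.467 / 0.395440509 ≈ 992.48.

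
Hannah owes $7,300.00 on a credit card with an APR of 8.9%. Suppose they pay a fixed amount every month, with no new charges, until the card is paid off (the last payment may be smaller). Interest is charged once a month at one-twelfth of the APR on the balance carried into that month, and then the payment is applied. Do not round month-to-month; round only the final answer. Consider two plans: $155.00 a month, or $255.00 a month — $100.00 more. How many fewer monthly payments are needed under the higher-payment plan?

26 fewer payments

Monthly rate r = 8.9%/12 = 0.741667% = 0.00741667.
At $155.00/mo: n = ⌈−ln(1 − rB₀/P)/ln(1+r)⌉ = 59 payments (last $23.75); total interest = total paid − $7,300.00 = $1,713.75.
At $255.00/mo: 33 payments (last $76.33); total interest $936.33.
Payments saved = 59 − 33 = 26.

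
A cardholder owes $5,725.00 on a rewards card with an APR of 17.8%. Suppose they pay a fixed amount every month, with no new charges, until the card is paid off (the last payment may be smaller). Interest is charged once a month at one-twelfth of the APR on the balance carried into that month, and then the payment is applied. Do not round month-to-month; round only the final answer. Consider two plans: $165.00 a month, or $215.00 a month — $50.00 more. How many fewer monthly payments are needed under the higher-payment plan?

15 fewer payments

Monthly rate r = 17.8%/12 = 1.48333% = 0.0148333.
At $165.00/mo: n = ⌈−ln(1 − rB₀/P)/ln(1+r)⌉ = 50 payments (last $16.18); total interest = total paid − $5,725.00 = $2,376.18.
At $215.00/mo: 35 payments (last $27.41); total interest $1,612.41.
Payments saved = 50 − 35 = 15.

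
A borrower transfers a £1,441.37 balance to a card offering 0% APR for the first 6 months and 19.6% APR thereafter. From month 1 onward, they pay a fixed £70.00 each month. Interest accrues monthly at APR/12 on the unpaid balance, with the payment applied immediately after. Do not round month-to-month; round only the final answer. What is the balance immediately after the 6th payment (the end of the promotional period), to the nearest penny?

Promo months 1–6 at r₀ = 0%/12 = 0; months 7+ at r₁ = 19.6%/12 = 0.0163333.
After month 6 (no interest yet): B = £1,441.37 − 6·£70.00 = £1,021.37.

£1,021.37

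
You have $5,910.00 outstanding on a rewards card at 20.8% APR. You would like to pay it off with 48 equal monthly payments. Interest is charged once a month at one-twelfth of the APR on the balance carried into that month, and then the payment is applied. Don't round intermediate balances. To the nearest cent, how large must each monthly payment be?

Monthly rate r = 20.8%/12 = 1.73333% = 0.0173333.
Level-payment amortization: P = B₀·r / (1 − (1+r)^(−n)) = 5910.00·0.0173333 / (1 − 1.01733^(−48)).
Denominator 1 − (1+r)^(−48) = 0.561708729.
P = 102.44 / 0.561708729 ≈ 182.37.

$182.37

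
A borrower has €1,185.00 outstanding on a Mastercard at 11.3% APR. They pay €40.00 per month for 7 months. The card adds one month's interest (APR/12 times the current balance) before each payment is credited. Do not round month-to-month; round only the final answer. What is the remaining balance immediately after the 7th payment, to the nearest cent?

€977.32

Monthly rate r = 11.3%/12 = 0.941667% = 0.00941667.
Each month: B ← B·(1+r) − €40.00.
Month 1: interest €11.16; balance after payment €1,156.16.
Month 2: interest €10.89; balance after payment €1,127.05.
Month 3: interest €10.61; balance after payment €1,097.66.
Month 4: interest €10.34; balance after payment €1,068.00.
Month 5: interest €10.06; balance after payment €1,038.05.
Month 6: interest €9.77; balance after payment €1,007.83.
Month 7: interest €9.49; balance after payment €977.32.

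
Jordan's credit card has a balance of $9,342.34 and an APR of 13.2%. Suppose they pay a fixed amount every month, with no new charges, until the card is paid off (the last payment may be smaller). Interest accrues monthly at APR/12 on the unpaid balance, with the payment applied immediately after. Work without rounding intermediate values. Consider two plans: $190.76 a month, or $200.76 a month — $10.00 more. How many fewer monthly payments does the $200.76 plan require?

5 fewer payments

Monthly rate r = 13.2%/12 = 1.1% = 0.011.
At $190.76/mo: n = ⌈−ln(1 − rB₀/P)/ln(1+r)⌉ = 71 payments (last $138.81); total interest = total paid − $9,342.34 = $4,149.67.
At $200.76/mo: 66 payments (last $112.31); total interest $3,819.37.
Payments saved = 71 − 66 = 5.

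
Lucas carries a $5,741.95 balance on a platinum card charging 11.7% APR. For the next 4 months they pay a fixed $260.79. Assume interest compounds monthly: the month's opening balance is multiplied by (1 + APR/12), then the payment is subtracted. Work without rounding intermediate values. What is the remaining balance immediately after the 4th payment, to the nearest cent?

Monthly rate r = 11.7%/12 = 0.975% = 0.00975.
Each month: B ← B·(1+r) − $260.79.
Month 1: interest $55.98; balance after payment $5,537.14.
Month 2: interest $53.99; balance after payment $5,330.34.
Month 3: interest $51.97; balance after payment $5,121.52.
Month 4: interest $49.93; balance after payment $4,910.67.

$4,910.67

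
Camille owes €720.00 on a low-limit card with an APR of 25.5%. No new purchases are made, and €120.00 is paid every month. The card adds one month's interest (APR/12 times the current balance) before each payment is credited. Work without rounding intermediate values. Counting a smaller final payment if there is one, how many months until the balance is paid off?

7 months

Monthly rate r = 25.5%/12 = 2.125% = 0.02125.
Recurrence: B ← B·(1+r) − €120.00.
Month 1: interest €15.30; balance after payment €615.30.
Month 2: interest €13.08; balance after payment €508.38.
Closed form: n = −ln(1 − rB₀/P)/ln(1+r) = −ln(0.8725)/ln(1.02125) ≈ 6.486, so the balance reaches zero during payment 7.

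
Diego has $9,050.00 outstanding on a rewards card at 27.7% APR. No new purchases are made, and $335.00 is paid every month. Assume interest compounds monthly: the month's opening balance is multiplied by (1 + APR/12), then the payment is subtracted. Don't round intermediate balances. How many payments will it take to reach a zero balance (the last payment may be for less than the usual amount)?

Monthly rate r = 27.7%/12 = 2.30833% = 0.0230833.
Recurrence: B ← B·(1+r) − $335.00.
Month 1: interest $208.90; balance after payment $8,923.90.
Month 2: interest $205.99; balance after payment $8,794.90.
Closed form: n = −ln(1 − rB₀/P)/ln(1+r) = −ln(0.37641)/ln(1.02308) ≈ 42.815, so the balance reaches zero during payment 43.

43 payments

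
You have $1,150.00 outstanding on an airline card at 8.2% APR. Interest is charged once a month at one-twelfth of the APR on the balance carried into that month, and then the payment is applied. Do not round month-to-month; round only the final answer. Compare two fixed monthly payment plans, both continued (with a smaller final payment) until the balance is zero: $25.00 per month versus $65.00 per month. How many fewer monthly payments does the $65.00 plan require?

Monthly rate r = 8.2%/12 = 0.683333% = 0.00683333.
At $25.00/mo: n = ⌈−ln(1 − rB₀/P)/ln(1+r)⌉ = 56 payments (last $10.33); total interest = total paid − $1,150.00 = $235.33.
At $65.00/mo: 19 payments (last $59.88); total interest $79.88.
Payments saved = 56 − 19 = 37.

37 fewer payments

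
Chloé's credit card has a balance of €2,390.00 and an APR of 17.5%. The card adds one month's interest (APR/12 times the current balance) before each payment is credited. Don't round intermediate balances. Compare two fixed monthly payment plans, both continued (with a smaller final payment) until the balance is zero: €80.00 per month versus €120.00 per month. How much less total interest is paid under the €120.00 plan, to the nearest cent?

€317.35

Monthly rate r = 17.5%/12 = 1.45833% = 0.0145833.
At €80.00/mo: n = ⌈−ln(1 − rB₀/P)/ln(1+r)⌉ = 40 payments (last €41.51); total interest = total paid − €2,390.00 = €771.51.
At €120.00/mo: 24 payments (last €84.16); total interest €454.16.
Interest saved = €771.51 − €454.16 = €317.35.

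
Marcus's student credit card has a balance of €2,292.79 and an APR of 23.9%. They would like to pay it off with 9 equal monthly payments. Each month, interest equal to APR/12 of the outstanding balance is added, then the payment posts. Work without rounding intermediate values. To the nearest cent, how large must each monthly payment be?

€280.79

Monthly rate r = 23.9%/12 = 1.99167% = 0.0199167.
Level-payment amortization: P = B₀·r / (1 − (1+r)^(−n)) = 2292.79·0.0199167 / (1 − 1.01992^(−9)).
Denominator 1 − (1+r)^(−9) = 0.162629221.
P = 45.6647 / 0.162629221 ≈ 280.79.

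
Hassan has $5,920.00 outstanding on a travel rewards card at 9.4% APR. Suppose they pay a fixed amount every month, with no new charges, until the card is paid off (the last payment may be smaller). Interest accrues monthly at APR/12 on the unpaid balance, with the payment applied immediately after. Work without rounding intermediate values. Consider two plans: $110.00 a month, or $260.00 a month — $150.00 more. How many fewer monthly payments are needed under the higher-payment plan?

45 fewer payments

Monthly rate r = 9.4%/12 = 0.783333% = 0.00783333.
At $110.00/mo: n = ⌈−ln(1 − rB₀/P)/ln(1+r)⌉ = 71 payments (last $17.69); total interest = total paid − $5,920.00 = $1,797.69.
At $260.00/mo: 26 payments (last $46.18); total interest $626.18.
Payments saved = 71 − 26 = 45.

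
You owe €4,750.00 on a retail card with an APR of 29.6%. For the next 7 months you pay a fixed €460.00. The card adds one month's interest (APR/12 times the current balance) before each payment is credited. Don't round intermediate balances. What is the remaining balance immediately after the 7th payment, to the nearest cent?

Monthly rate r = 29.6%/12 = 2.46667% = 0.0246667.
Each month: B ← B·(1+r) − €460.00.
Month 1: interest €117.17; balance after payment €4,407.17.
Month 2: interest €108.71; balance after payment €4,055.88.
Month 3: interest €100.04; balance after payment €3,695.92.
Month 4: interest €91.17; balance after payment €3,327.09.
Month 5: interest €82.07; balance after payment €2,949.16.
Month 6: interest €72.75; balance after payment €2,561.90.
Month 7: interest €63.19; balance after payment €2,165.10.

€2,165.10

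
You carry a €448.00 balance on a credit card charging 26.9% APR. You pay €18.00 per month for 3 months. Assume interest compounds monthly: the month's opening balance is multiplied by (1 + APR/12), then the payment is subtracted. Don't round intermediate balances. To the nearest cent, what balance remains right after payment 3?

Monthly rate r = 26.9%/12 = 2.24167% = 0.0224167.
Each month: B ← B·(1+r) − €18.00.
Month 1: interest €10.04; balance after payment €440.04.
Month 2: interest €9.86; balance after payment €431.91.
Month 3: interest €9.68; balance after payment €423.59.

€423.59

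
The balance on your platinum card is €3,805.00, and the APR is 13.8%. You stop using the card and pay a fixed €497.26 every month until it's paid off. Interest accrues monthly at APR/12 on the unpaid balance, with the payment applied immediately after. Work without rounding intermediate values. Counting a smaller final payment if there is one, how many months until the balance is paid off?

9 payments

Monthly rate r = 13.8%/12 = 1.15% = 0.0115.
Recurrence: B ← B·(1+r) − €497.26.
Month 1: interest €43.76; balance after payment €3,351.50.
Month 2: interest €38.54; balance after payment €2,892.78.
Closed form: n = −ln(1 − rB₀/P)/ln(1+r) = −ln(0.912)/ln(1.0115) ≈ 8.056, so the balance reaches zero during payment 9.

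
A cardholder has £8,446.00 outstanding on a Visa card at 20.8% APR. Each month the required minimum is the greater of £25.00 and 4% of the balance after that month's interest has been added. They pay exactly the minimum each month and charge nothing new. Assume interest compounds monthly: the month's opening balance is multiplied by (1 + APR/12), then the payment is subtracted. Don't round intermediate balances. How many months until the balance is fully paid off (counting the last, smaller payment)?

Monthly rate r = 20.8%/12 = 1.73333% = 0.0173333.
While 4% of the post-interest balance exceeds £25.00, each month B ← (B·(1+r))·(1 − 0.04), i.e. B shrinks by the factor (1+r)·0.96 = 0.97664.
This holds for months 1–111. Entering month 112 the balance is £612.61; 4% of the post-interest balance is now below £25.00, so the flat £25.00 minimum applies from here.
From month 112 a fixed £25.00 at rate r clears £612.61 in 33 more payments. Total: 111 + 33 = 144 months.

144 months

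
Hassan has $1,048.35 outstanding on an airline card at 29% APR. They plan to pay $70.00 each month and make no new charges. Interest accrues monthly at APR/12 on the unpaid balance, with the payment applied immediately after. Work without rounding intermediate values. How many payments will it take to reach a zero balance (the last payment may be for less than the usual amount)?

19 months

Monthly rate r = 29%/12 = 2.41667% = 0.0241667.
Recurrence: B ← B·(1+r) − $70.00.
Month 1: interest $25.34; balance after payment $1,003.69.
Month 2: interest $24.26; balance after payment $957.94.
Closed form: n = −ln(1 − rB₀/P)/ln(1+r) = −ln(0.63807)/ln(1.02417) ≈ 18.816, so the balance reaches zero during payment 19.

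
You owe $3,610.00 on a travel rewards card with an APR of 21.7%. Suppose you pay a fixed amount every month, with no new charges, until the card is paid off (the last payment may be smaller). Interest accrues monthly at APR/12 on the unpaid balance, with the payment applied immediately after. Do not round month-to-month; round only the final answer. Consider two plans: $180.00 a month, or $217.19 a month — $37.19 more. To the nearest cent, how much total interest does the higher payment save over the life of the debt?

Monthly rate r = 21.7%/12 = 1.80833% = 0.0180833.
At $180.00/mo: n = ⌈−ln(1 − rB₀/P)/ln(1+r)⌉ = 26 payments (last $24.55); total interest = total paid − $3,610.00 = $914.55.
At $217.19/mo: 20 payments (last $205.83); total interest $722.44.
Interest saved = $914.55 − $722.44 = $192.11.

$192.11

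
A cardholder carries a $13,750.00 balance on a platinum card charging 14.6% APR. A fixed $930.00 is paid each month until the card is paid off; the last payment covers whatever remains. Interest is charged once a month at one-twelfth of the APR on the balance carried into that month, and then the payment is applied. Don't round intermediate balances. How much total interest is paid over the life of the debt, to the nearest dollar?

Monthly rate r = 14.6%/12 = 1.21667% = 0.0121667.
Payoff takes n = ⌈−ln(1 − rB₀/P)/ln(1+r)⌉ = ⌈16.398⌉ = 17 payments; the last is $371.78.
Total paid = 16·$930.00 + $371.78 = $15,251.78.
Total interest = total paid − principal = $15,251.78 − $13,750.00 = $1,501.78.

$1,502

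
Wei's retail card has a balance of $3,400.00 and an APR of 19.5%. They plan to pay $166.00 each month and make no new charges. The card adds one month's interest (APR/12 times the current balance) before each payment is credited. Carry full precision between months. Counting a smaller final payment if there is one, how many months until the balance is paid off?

Monthly rate r = 19.5%/12 = 1.625% = 0.01625.
Recurrence: B ← B·(1+r) − $166.00.
Month 1: interest $55.25; balance after payment $3,289.25.
Month 2: interest $53.45; balance after payment $3,176.70.
Closed form: n = −ln(1 − rB₀/P)/ln(1+r) = −ln(0.66717)/ln(1.01625) ≈ 25.107, so the balance reaches zero during payment 26.

26 months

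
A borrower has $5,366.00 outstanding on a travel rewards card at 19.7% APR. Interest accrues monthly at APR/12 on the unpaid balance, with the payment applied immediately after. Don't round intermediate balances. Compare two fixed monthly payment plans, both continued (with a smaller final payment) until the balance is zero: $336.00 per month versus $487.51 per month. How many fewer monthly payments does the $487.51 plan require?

Monthly rate r = 19.7%/12 = 1.64167% = 0.0164167.
At $336.00/mo: n = ⌈−ln(1 − rB₀/P)/ln(1+r)⌉ = 19 payments (last $226.59); total interest = total paid − $5,366.00 = $908.59.
At $487.51/mo: 13 payments (last $117.53); total interest $601.65.
Payments saved = 19 − 13 = 6.

6 fewer payments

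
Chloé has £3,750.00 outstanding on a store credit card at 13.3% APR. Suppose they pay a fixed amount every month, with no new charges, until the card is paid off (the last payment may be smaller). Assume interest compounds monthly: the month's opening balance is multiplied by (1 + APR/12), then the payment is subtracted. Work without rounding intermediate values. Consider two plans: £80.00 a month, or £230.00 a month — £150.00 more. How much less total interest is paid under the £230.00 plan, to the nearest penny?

£1,161.06

Monthly rate r = 13.3%/12 = 1.10833% = 0.0110833.
At £80.00/mo: n = ⌈−ln(1 − rB₀/P)/ln(1+r)⌉ = 67 payments (last £40.15); total interest = total paid − £3,750.00 = £1,570.15.
At £230.00/mo: 19 payments (last £19.09); total interest £409.09.
Interest saved = £1,570.15 − £409.09 = £1,161.06.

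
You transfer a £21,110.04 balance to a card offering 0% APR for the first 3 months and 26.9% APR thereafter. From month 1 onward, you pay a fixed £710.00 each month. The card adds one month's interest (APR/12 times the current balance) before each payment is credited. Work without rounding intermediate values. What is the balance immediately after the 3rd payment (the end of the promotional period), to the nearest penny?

Promo months 1–3 at r₀ = 0%/12 = 0; months 4+ at r₁ = 26.9%/12 = 0.0224167.
After month 3 (no interest yet): B = £21,110.04 − 3·£710.00 = £18,980.04.

£18,980.04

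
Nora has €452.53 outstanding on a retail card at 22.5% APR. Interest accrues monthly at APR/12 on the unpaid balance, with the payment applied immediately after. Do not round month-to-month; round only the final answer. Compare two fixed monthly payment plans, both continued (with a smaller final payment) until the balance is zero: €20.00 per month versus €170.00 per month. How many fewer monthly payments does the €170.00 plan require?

Monthly rate r = 22.5%/12 = 1.875% = 0.01875.
At €20.00/mo: n = ⌈−ln(1 − rB₀/P)/ln(1+r)⌉ = 30 payments (last €14.42); total interest = total paid − €452.53 = €141.89.
At €170.00/mo: 3 payments (last €128.84); total interest €16.31.
Payments saved = 30 − 3 = 27.

27 fewer payments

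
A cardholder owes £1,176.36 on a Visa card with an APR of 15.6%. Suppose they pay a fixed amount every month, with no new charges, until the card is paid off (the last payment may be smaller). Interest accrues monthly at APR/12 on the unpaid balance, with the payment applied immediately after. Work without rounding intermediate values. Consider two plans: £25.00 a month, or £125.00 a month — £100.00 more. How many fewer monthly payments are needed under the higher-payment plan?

63 fewer payments

Monthly rate r = 15.6%/12 = 1.3% = 0.013.
At £25.00/mo: n = ⌈−ln(1 − rB₀/P)/ln(1+r)⌉ = 74 payments (last £6.05); total interest = total paid − £1,176.36 = £654.69.
At £125.00/mo: 11 payments (last £13.00); total interest £86.64.
Payments saved = 74 − 11 = 63.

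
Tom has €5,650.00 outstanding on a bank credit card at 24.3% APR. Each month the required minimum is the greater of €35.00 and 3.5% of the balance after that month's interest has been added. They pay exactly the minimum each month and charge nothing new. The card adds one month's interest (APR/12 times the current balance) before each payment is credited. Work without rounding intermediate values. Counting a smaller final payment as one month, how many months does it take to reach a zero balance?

Monthly rate r = 24.3%/12 = 2.025% = 0.02025.
While 3.5% of the post-interest balance exceeds €35.00, each month B ← (B·(1+r))·(1 − 0.035), i.e. B shrinks by the factor (1+r)·0.965 = 0.98454.
This holds for months 1–113. Entering month 114 the balance is €971.59; 3.5% of the post-interest balance is now below €35.00, so the flat €35.00 minimum applies from here.
From month 114 a fixed €35.00 at rate r clears €971.59 in 42 more payments. Total: 113 + 42 = 155 months.

155 months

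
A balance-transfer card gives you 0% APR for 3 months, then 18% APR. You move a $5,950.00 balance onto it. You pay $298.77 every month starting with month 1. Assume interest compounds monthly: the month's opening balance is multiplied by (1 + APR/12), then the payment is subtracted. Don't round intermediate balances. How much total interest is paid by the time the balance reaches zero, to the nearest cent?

$819.64

Promo months 1–3 at r₀ = 0%/12 = 0; months 4+ at r₁ = 18%/12 = 0.015.
After month 3 (no interest yet): B = $5,950.00 − 3·$298.77 = $5,053.69.
Then at r₁ with $298.77/mo: n₂ = −ln(1 − r₁·B/P)/ln(1+r₁) ≈ 19.66 → 20 more payments.
Total paid = 22·$298.77 + $196.70 = $6,769.64; interest = $6,769.64 − $5,950.00 = $819.64.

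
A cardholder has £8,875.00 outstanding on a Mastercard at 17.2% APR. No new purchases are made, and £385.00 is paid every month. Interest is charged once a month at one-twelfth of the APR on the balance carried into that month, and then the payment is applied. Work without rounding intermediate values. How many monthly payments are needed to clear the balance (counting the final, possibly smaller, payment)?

29 months

Monthly rate r = 17.2%/12 = 1.43333% = 0.0143333.
Recurrence: B ← B·(1+r) − £385.00.
Month 1: interest £127.21; balance after payment £8,617.21.
Month 2: interest £123.51; balance after payment £8,355.72.
Closed form: n = −ln(1 − rB₀/P)/ln(1+r) = −ln(0.66959)/ln(1.01433) ≈ 28.183, so the balance reaches zero during payment 29.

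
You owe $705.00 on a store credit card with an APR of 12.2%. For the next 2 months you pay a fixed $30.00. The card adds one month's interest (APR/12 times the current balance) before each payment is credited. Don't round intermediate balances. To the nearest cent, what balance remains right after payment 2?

Monthly rate r = 12.2%/12 = 1.01667% = 0.0101667.
Each month: B ← B·(1+r) − $30.00.
Month 1: interest $7.17; balance after payment $682.17.
Month 2: interest $6.94; balance after payment $659.10.

$659.10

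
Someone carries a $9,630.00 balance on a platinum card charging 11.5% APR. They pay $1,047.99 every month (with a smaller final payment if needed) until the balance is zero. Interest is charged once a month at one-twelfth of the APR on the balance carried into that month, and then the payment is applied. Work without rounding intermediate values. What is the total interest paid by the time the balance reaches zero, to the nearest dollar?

Monthly rate r = 11.5%/12 = 0.958333% = 0.00958333.
Payoff takes n = ⌈−ln(1 − rB₀/P)/ln(1+r)⌉ = ⌈9.665⌉ = 10 payments; the last is $698.11.
Total paid = 9·$1,047.99 + $698.11 = $10,130.02.
Total interest = total paid − principal = $10,130.02 − $9,630.00 = $500.02.

$500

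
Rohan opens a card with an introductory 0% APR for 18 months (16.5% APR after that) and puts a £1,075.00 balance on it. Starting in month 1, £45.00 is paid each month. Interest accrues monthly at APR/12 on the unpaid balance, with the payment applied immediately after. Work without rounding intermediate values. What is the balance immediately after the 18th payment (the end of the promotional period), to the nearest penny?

£265.00

Promo months 1–18 at r₀ = 0%/12 = 0; months 19+ at r₁ = 16.5%/12 = 0.01375.
After month 18 (no interest yet): B = £1,075.00 − 18·£45.00 = £265.00.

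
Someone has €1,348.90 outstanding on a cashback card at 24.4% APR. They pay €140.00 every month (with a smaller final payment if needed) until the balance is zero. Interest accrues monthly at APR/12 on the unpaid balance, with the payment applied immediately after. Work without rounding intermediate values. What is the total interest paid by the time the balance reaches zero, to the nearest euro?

€168

Monthly rate r = 24.4%/12 = 2.03333% = 0.0203333.
Payoff takes n = ⌈−ln(1 − rB₀/P)/ln(1+r)⌉ = ⌈10.832⌉ = 11 payments; the last is €116.71.
Total paid = 10·€140.00 + €116.71 = €1,516.71.
Total interest = total paid − principal = €1,516.71 − €1,348.90 = €167.81.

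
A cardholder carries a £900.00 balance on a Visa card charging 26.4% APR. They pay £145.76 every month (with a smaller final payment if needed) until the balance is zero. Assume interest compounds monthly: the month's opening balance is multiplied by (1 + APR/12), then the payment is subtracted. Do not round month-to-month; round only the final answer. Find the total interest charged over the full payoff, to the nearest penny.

£78.23

Monthly rate r = 26.4%/12 = 2.2% = 0.022.
Payoff takes n = ⌈−ln(1 − rB₀/P)/ln(1+r)⌉ = ⌈6.709⌉ = 7 payments; the last is £103.67.
Total paid = 6·£145.76 + £103.67 = £978.23.
Total interest = total paid − principal = £978.23 − £900.00 = £78.23.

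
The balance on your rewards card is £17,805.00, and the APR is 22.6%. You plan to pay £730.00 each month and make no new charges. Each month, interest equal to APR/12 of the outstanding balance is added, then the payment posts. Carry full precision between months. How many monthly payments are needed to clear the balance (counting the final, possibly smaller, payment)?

Monthly rate r = 22.6%/12 = 1.88333% = 0.0188333.
Recurrence: B ← B·(1+r) − £730.00.
Month 1: interest £335.33; balance after payment £17,410.33.
Month 2: interest £327.89; balance after payment £17,008.22.
Closed form: n = −ln(1 − rB₀/P)/ln(1+r) = −ln(0.54065)/ln(1.01883) ≈ 32.961, so the balance reaches zero during payment 33.

33 payments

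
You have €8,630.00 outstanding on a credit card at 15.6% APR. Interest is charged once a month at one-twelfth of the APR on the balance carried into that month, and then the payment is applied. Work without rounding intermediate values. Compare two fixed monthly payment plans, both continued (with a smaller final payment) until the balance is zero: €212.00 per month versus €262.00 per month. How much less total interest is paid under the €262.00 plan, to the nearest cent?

€1,025.92

Monthly rate r = 15.6%/12 = 1.3% = 0.013.
At €212.00/mo: n = ⌈−ln(1 − rB₀/P)/ln(1+r)⌉ = 59 payments (last €68.86); total interest = total paid − €8,630.00 = €3,734.86.
At €262.00/mo: 44 payments (last €72.94); total interest €2,708.94.
Interest saved = €3,734.86 − €2,708.94 = €1,025.92.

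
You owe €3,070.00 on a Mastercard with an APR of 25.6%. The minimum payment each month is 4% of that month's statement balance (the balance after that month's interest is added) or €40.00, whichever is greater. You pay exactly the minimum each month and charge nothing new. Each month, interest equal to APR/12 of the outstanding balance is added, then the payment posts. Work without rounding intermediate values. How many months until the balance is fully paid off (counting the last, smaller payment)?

Monthly rate r = 25.6%/12 = 2.13333% = 0.0213333.
While 4% of the post-interest balance exceeds €40.00, each month B ← (B·(1+r))·(1 − 0.04), i.e. B shrinks by the factor (1+r)·0.96 = 0.98048.
This holds for months 1–58. Entering month 59 the balance is €978.56; 4% of the post-interest balance is now below €40.00, so the flat €40.00 minimum applies from here.
From month 59 a fixed €40.00 at rate r clears €978.56 in 35 more payments. Total: 58 + 35 = 93 months.

93 months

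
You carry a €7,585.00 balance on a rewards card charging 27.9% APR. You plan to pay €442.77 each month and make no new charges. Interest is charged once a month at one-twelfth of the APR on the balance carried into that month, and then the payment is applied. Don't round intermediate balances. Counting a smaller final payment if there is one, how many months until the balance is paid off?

23 months

Monthly rate r = 27.9%/12 = 2.325% = 0.02325.
Recurrence: B ← B·(1+r) − €442.77.
Month 1: interest €176.35; balance after payment €7,318.58.
Month 2: interest €170.16; balance after payment €7,045.97.
Closed form: n = −ln(1 − rB₀/P)/ln(1+r) = −ln(0.60171)/ln(1.02325) ≈ 22.102, so the balance reaches zero during payment 23.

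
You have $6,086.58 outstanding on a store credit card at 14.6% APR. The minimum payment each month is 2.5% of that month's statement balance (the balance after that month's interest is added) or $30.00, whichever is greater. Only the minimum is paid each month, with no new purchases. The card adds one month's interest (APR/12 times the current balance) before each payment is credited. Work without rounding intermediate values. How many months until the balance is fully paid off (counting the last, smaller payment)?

Monthly rate r = 14.6%/12 = 1.21667% = 0.0121667.
While 2.5% of the post-interest balance exceeds $30.00, each month B ← (B·(1+r))·(1 − 0.025), i.e. B shrinks by the factor (1+r)·0.975 = 0.98686.
This holds for months 1–124. Entering month 125 the balance is $1,180.86; 2.5% of the post-interest balance is now below $30.00, so the flat $30.00 minimum applies from here.
From month 125 a fixed $30.00 at rate r clears $1,180.86 in 54 more payments. Total: 124 + 54 = 178 months.

178 months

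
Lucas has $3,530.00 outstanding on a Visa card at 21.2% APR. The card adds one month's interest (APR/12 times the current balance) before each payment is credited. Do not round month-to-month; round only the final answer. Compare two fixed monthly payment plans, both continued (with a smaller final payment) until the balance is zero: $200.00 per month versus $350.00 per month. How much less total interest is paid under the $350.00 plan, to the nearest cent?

$345.80

Monthly rate r = 21.2%/12 = 1.76667% = 0.0176667.
At $200.00/mo: n = ⌈−ln(1 − rB₀/P)/ln(1+r)⌉ = 22 payments (last $68.22); total interest = total paid − $3,530.00 = $738.22.
At $350.00/mo: 12 payments (last $72.42); total interest $392.42.
Interest saved = $738.22 − $392.42 = $345.80.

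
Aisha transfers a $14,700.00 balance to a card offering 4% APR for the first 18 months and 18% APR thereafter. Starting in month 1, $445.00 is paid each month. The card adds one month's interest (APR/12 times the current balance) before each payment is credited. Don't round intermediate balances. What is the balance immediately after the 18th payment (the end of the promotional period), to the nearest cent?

Promo months 1–18 at r₀ = 4%/12 = 0.00333333; months 19+ at r₁ = 18%/12 = 0.015.
After month 18: iterate B ← B·(1+r₀) − $445.00 for 18 months → $7,366.40.

$7,366.40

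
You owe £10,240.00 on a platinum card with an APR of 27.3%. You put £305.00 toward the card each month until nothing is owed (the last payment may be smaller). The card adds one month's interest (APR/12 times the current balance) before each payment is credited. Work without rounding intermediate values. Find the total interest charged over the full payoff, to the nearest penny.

£9,326.61

Monthly rate r = 27.3%/12 = 2.275% = 0.02275.
Payoff takes n = ⌈−ln(1 − rB₀/P)/ln(1+r)⌉ = ⌈64.151⌉ = 65 payments; the last is £46.61.
Total paid = 64·£305.00 + £46.61 = £19,566.61.
Total interest = total paid − principal = £19,566.61 − £10,240.00 = £9,326.61.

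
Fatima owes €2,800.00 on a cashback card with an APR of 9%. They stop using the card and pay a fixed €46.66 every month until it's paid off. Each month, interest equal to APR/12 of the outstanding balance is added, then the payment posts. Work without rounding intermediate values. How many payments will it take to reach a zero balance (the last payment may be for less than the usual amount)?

81 months

Monthly rate r = 9%/12 = 0.75% = 0.0075.
Recurrence: B ← B·(1+r) − €46.66.
Month 1: interest €21.00; balance after payment €2,774.34.
Month 2: interest €20.81; balance after payment €2,748.49.
Closed form: n = −ln(1 − rB₀/P)/ln(1+r) = −ln(0.54994)/ln(1.0075) ≈ 80.026, so the balance reaches zero during payment 81.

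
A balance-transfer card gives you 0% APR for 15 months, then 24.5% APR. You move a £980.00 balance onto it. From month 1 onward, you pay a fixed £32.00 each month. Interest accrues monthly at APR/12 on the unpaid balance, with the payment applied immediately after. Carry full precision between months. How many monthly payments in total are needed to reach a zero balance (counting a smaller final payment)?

Promo months 1–15 at r₀ = 0%/12 = 0; months 16+ at r₁ = 24.5%/12 = 0.0204167.
After month 15 (no interest yet): B = £980.00 − 15·£32.00 = £500.00.
Then at r₁ with £32.00/mo: n₂ = −ln(1 − r₁·B/P)/ln(1+r₁) ≈ 19.01 → 20 more payments.

35 months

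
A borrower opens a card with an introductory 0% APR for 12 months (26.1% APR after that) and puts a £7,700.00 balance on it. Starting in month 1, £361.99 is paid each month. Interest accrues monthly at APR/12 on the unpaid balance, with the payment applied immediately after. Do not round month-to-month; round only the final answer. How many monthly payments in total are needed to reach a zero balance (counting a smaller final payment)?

23 months

Promo months 1–12 at r₀ = 0%/12 = 0; months 13+ at r₁ = 26.1%/12 = 0.02175.
After month 12 (no interest yet): B = £7,700.00 − 12·£361.99 = £3,356.12.
Then at r₁ with £361.99/mo: n₂ = −ln(1 − r₁·B/P)/ln(1+r₁) ≈ 10.47 → 11 more payments.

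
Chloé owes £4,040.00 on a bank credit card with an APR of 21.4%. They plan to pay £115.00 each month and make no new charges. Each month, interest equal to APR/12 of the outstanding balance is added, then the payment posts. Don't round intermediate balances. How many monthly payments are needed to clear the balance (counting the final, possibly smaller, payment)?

56 months

Monthly rate r = 21.4%/12 = 1.78333% = 0.0178333.
Recurrence: B ← B·(1+r) − £115.00.
Month 1: interest £72.05; balance after payment £3,997.05.
Month 2: interest £71.28; balance after payment £3,953.33.
Closed form: n = −ln(1 − rB₀/P)/ln(1+r) = −ln(0.37351)/ln(1.01783) ≈ 55.714, so the balance reaches zero during payment 56.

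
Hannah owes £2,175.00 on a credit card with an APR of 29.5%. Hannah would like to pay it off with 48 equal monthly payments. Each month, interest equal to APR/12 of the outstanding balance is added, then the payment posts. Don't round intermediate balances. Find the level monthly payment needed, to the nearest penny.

£77.68

Monthly rate r = 29.5%/12 = 2.45833% = 0.0245833.
Level-payment amortization: P = B₀·r / (1 − (1+r)^(−n)) = 2175.00·0.0245833 / (1 − 1.02458^(−48)).
Denominator 1 − (1+r)^(−48) = 0.688304722.
P = 53.4688 / 0.688304722 ≈ 77.68.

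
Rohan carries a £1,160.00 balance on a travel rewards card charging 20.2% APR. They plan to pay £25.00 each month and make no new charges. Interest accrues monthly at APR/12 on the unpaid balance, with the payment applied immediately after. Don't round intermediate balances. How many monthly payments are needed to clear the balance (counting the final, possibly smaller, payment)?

91 months

Monthly rate r = 20.2%/12 = 1.68333% = 0.0168333.
Recurrence: B ← B·(1+r) − £25.00.
Month 1: interest £19.53; balance after payment £1,154.53.
Month 2: interest £19.43; balance after payment £1,148.96.
Closed form: n = −ln(1 − rB₀/P)/ln(1+r) = −ln(0.21893)/ln(1.01683) ≈ 90.994, so the balance reaches zero during payment 91.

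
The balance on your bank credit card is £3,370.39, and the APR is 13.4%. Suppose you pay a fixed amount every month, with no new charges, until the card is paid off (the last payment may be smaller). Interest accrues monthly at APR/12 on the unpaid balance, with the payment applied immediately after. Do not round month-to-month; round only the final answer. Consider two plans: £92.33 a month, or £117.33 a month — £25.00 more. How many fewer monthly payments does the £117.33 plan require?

13 fewer payments

Monthly rate r = 13.4%/12 = 1.11667% = 0.0111667.
At £92.33/mo: n = ⌈−ln(1 − rB₀/P)/ln(1+r)⌉ = 48 payments (last £14.12); total interest = total paid − £3,370.39 = £983.24.
At £117.33/mo: 35 payments (last £97.65); total interest £716.48.
Payments saved = 48 − 35 = 13.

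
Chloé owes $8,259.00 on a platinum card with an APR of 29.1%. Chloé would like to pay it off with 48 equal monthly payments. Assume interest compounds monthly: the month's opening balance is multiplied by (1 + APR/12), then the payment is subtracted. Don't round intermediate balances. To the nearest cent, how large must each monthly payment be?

$293.07

Monthly rate r = 29.1%/12 = 2.425% = 0.02425.
Level-payment amortization: P = B₀·r / (1 − (1+r)^(−n)) = 8259.00·0.02425 / (1 − 1.02425^(−48)).
Denominator 1 − (1+r)^(−48) = 0.683398248.
P = 200.281 / 0.683398248 ≈ 293.07.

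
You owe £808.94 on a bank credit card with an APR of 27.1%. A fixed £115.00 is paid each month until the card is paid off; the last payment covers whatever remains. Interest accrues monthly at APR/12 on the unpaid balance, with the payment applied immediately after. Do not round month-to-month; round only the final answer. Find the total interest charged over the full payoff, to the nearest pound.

Monthly rate r = 27.1%/12 = 2.25833% = 0.0225833.
Payoff takes n = ⌈−ln(1 − rB₀/P)/ln(1+r)⌉ = ⌈7.746⌉ = 8 payments; the last is £86.08.
Total paid = 7·£115.00 + £86.08 = £891.08.
Total interest = total paid − principal = £891.08 − £808.94 = £82.14.

£82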